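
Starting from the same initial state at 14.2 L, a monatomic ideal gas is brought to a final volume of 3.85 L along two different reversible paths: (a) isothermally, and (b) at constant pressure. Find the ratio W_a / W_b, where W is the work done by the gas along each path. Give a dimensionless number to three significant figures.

W_a / W_b ≈ 1.79

Path (a) isothermal: W = P₁V₁ ln(V₂/V₁) → W_a/(P₁V₁) = -1.305.
Path (b) isobaric: W = P₁(V₂ − V₁) → W_b/(P₁V₁) = -0.7289.
W_a / W_b = -1.305 / -0.7289 = 1.791.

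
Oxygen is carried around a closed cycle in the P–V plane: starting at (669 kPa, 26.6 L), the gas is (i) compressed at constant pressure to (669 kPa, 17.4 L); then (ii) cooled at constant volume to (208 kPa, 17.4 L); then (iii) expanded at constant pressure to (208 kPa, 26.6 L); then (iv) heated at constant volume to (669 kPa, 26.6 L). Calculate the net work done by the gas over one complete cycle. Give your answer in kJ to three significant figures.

W_net ≈ -4.24 kJ

Constant-volume legs do no work.
W(i) = (669)(17.4 − 26.6) = -6155 J; W(iii) = (208)(26.6 − 17.4) = 1914 J.
W_net = -6155 + 1914 = -4241 J (the counter-clockwise enclosed area).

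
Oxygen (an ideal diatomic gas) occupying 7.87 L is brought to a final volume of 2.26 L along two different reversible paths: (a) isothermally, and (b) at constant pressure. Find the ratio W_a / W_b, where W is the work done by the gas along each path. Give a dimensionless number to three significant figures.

W_a / W_b ≈ 1.75

Path (a) isothermal: W = P₁V₁ ln(V₂/V₁) → W_a/(P₁V₁) = -1.248.
Path (b) isobaric: W = P₁(V₂ − V₁) → W_b/(P₁V₁) = -0.7128.
W_a / W_b = -1.248 / -0.7128 = 1.75.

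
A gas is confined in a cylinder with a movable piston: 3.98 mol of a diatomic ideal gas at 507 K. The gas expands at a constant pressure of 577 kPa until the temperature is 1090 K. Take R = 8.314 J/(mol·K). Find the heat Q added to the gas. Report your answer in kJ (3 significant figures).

Q ≈ 67.5 kJ

Isobaric: W = nRΔT = (3.98)(8.314)(583) = 19291 J.
ΔU = nCᵥΔT with Cᵥ = 5R/2: ΔU = (3.98)(20.79)(583) = 48228 J.
Q = ΔU + W = 48228 + 19291 = 67520 J.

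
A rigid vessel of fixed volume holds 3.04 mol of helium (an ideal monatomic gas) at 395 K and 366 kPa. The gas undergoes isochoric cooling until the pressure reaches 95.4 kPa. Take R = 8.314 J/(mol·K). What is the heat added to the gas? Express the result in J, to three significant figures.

Q ≈ -11100 J

Constant volume ⇒ W = 0, so Q = ΔU = nCᵥΔT with Cᵥ = 3R/2 = 12.47 J/(mol·K).
At constant V, T₂/T₁ = P₂/P₁ ⇒ ΔT = T₁(P₂/P₁ − 1) = 395·(95.4/366 − 1) = -292 K.
ΔU = (3.04)(12.47)(-292) = -11072 J.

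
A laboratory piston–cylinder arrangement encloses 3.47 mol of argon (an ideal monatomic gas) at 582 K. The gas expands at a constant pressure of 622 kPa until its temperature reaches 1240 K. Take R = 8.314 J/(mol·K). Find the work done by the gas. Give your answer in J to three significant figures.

Isobaric: W = P ΔV = nR ΔT.
W = (3.47)(8.314)(1240 − 582) = 18983 J.

W ≈ 19000 J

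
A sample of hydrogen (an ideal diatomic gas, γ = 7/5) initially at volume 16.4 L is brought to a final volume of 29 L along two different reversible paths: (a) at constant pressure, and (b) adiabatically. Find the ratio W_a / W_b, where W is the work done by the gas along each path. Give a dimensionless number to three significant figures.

W_a / W_b ≈ 1.51

Path (a) isobaric: W = P₁(V₂ − V₁) → W_a/(P₁V₁) = 0.7683.
Path (b) adiabatic: W = P₁V₁(1 − (V₁/V₂)^(γ−1))/(γ−1) → W_b/(P₁V₁) = 0.5097.
W_a / W_b = 0.7683 / 0.5097 = 1.507.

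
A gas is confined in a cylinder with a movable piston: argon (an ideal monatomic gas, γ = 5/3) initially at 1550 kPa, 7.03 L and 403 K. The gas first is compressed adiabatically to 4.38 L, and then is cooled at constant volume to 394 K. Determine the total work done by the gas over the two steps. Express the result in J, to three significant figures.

Step 1 (adiabatic): W = (P₁V₁ − P₂V₂)/(γ−1) = (10896 − 14937)/0.667 = -6061 J.
Step 2 (isochoric): W = 0 (constant volume).
W_total = -6061 + 0 = -6061 J.

W_total ≈ -6060 J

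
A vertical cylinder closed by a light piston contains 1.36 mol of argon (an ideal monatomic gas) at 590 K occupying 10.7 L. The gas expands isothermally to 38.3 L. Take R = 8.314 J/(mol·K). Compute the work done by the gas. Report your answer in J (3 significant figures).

W ≈ 8510 J

Isothermal: W = nRT ln(V₂/V₁).
W = (1.36)(8.314)(590) × ln(38.3/10.7)
  = 6671 × 1.275
W_by_gas = 8507 J.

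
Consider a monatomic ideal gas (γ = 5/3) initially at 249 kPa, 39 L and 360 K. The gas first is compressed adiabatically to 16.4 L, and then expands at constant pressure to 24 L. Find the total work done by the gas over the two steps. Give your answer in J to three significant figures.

W_total ≈ -3370 J

Step 1 (adiabatic): W = (P₁V₁ − P₂V₂)/(γ−1) = (9711 − 17301)/0.667 = -11385 J.
After step 1: P = 1055 kPa, V = 16.4 L, T = 641.4 K.
Step 2 (isobaric): W = PΔV = (1055 kPa)(24 − 16.4 L) = 8018 J.
W_total = -11385 + 8018 = -3368 J.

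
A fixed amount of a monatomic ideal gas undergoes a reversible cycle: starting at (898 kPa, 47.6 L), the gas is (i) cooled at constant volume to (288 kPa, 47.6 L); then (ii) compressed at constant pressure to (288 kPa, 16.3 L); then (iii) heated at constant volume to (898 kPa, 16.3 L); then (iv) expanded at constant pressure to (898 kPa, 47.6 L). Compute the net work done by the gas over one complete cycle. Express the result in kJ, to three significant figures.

W_net ≈ 19.1 kJ

Constant-volume legs do no work.
W(ii) = (288)(16.3 − 47.6) = -9014 J; W(iv) = (898)(47.6 − 16.3) = 28107 J.
W_net = -9014 + 28107 = 19093 J (the clockwise enclosed area).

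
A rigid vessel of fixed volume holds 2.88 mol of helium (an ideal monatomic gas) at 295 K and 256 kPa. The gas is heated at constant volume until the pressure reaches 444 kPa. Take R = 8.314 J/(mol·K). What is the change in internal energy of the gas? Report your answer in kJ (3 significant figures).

ΔU ≈ 7.78 kJ

Constant volume ⇒ W = 0, so Q = ΔU = nCᵥΔT with Cᵥ = 3R/2 = 12.47 J/(mol·K).
At constant V, T₂/T₁ = P₂/P₁ ⇒ ΔT = T₁(P₂/P₁ − 1) = 295·(444/256 − 1) = 216.6 K.
ΔU = (2.88)(12.47)(216.6) = 7781 J.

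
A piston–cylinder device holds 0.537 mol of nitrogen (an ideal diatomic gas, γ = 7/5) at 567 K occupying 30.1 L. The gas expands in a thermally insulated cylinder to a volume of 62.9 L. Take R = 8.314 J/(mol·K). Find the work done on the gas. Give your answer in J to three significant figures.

W ≈ -1620 J

Adiabatic: TV^(γ−1) = const with γ = 7/5.
T₂ = T₁ (V₁/V₂)^(γ−1) = 567 × (30.1/62.9)^0.4 = 567 × 0.7447 = 422.2 K.
W_by = nCᵥ(T₁ − T₂) = (0.537)(20.79)(567 − 422.2) = 1616 J.
Work on gas = −W_by = -1616 J.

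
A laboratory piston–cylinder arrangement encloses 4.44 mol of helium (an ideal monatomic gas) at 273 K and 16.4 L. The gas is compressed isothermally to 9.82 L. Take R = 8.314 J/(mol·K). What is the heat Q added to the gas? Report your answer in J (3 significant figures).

Q ≈ -5170 J

Isothermal ⇒ ΔU = 0, so Q = W = nRT ln(V₂/V₁).
Q = (4.44)(8.314)(273) ln(9.82/16.4) = 10078 × -0.5129 = -5168 J.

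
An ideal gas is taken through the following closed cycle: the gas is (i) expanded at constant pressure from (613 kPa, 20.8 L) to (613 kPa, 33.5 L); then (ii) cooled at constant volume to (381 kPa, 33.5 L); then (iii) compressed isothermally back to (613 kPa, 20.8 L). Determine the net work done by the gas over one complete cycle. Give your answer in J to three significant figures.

Leg (i): W = PΔV = (613)(33.5 − 20.8) = 7785 J.
Leg (ii): W = 0.
Leg (iii): W = PᵢVᵢ ln(V_f/Vᵢ) = (12764) ln(20.8/33.5) = -6083 J.
W_net = 7785 − 6083 = 1702 J.

W_net ≈ 1700 J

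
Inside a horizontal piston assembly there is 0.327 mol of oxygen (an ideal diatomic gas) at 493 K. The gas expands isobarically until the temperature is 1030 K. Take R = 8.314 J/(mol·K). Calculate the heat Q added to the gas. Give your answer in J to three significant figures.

Isobaric: W = nRΔT = (0.327)(8.314)(537) = 1460 J.
ΔU = nCᵥΔT with Cᵥ = 5R/2: ΔU = (0.327)(20.79)(537) = 3650 J.
Q = ΔU + W = 3650 + 1460 = 5110 J.

Q ≈ 5110 J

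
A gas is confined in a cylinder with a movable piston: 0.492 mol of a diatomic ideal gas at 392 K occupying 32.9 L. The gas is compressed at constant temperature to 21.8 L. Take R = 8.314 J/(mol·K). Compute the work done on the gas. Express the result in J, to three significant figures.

W ≈ 660 J

Isothermal: W = nRT ln(V₂/V₁).
W = (0.492)(8.314)(392) × ln(21.8/32.9)
  = 1603 × -0.4116
W_by_gas = -659.9 J; work on gas = −W_by = 659.9 J.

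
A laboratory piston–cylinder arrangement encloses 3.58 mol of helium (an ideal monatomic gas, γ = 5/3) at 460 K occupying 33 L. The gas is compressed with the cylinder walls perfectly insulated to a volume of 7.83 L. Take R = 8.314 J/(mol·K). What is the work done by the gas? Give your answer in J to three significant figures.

W ≈ -33000 J

Adiabatic: TV^(γ−1) = const with γ = 5/3.
T₂ = T₁ (V₁/V₂)^(γ−1) = 460 × (33/7.83)^0.667 = 460 × 2.609 = 1200 K.
W_by = nCᵥ(T₁ − T₂) = (3.58)(12.47)(460 − 1200) = -33048 J.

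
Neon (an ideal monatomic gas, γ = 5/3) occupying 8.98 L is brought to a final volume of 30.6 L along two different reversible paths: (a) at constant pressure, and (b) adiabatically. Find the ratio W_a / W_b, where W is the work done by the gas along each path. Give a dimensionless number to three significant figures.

Path (a) isobaric: W = P₁(V₂ − V₁) → W_a/(P₁V₁) = 2.408.
Path (b) adiabatic: W = P₁V₁(1 − (V₁/V₂)^(γ−1))/(γ−1) → W_b/(P₁V₁) = 0.8376.
W_a / W_b = 2.408 / 0.8376 = 2.874.

W_a / W_b ≈ 2.87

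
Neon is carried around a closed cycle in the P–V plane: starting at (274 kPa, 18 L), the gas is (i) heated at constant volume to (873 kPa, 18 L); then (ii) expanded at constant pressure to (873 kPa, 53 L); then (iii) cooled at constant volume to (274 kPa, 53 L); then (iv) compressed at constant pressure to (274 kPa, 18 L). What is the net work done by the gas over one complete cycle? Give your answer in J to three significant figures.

W_net ≈ 21000 J

Constant-volume legs do no work.
W(ii) = (873)(53 − 18) = 30555 J; W(iv) = (274)(18 − 53) = -9590 J.
W_net = 30555 − 9590 = 20965 J (the clockwise enclosed area).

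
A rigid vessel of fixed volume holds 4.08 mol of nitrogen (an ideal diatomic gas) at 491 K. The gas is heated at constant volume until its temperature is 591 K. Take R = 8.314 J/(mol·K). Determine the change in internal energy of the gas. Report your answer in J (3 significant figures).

ΔU ≈ 8480 J

Constant volume ⇒ W = 0, so Q = ΔU = nCᵥΔT with Cᵥ = 5R/2 = 20.79 J/(mol·K).
ΔU = (4.08)(20.79)(591 − 491) = 8480 J.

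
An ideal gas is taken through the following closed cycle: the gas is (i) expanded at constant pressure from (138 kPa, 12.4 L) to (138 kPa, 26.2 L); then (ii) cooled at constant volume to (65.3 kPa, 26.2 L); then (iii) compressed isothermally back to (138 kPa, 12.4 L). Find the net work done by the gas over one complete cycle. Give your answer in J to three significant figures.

Leg (i): W = PΔV = (138)(26.2 − 12.4) = 1904 J.
Leg (ii): W = 0.
Leg (iii): W = PᵢVᵢ ln(V_f/Vᵢ) = (1711) ln(12.4/26.2) = -1280 J.
W_net = 1904 − 1280 = 624.6 J.

W_net ≈ 625 J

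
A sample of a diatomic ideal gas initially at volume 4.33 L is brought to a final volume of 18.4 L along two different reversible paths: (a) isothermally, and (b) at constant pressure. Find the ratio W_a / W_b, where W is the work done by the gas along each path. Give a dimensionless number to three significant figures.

Path (a) isothermal: W = P₁V₁ ln(V₂/V₁) → W_a/(P₁V₁) = 1.447.
Path (b) isobaric: W = P₁(V₂ − V₁) → W_b/(P₁V₁) = 3.249.
W_a / W_b = 1.447 / 3.249 = 0.4452.

W_a / W_b ≈ 0.445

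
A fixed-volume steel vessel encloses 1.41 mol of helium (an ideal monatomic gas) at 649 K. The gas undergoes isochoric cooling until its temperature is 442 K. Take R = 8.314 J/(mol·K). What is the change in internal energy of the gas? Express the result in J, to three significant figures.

ΔU ≈ -3640 J

Constant volume ⇒ W = 0, so Q = ΔU = nCᵥΔT with Cᵥ = 3R/2 = 12.47 J/(mol·K).
ΔU = (1.41)(12.47)(442 − 649) = -3640 J.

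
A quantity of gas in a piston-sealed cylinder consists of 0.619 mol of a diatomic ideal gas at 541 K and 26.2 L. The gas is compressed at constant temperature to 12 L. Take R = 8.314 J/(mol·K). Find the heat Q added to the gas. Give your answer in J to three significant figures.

Q ≈ -2170 J

Isothermal ⇒ ΔU = 0, so Q = W = nRT ln(V₂/V₁).
Q = (0.619)(8.314)(541) ln(12/26.2) = 2784 × -0.7809 = -2174 J.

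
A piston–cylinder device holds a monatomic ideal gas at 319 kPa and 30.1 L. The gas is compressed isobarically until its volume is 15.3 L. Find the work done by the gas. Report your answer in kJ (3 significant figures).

W ≈ -4.72 kJ

Isobaric: W = P ΔV.
W = (319 kPa)(15.3 − 30.1 L) = (319)(-14.8) = -4721 J.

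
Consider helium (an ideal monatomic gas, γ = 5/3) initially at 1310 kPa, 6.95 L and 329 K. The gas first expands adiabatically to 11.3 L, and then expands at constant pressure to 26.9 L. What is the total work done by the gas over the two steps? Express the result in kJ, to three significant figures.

W_total ≈ 12.9 kJ

Step 1 (adiabatic): W = (P₁V₁ − P₂V₂)/(γ−1) = (9104 − 6585)/0.667 = 3780 J.
After step 1: P = 582.7 kPa, V = 11.3 L, T = 237.9 K.
Step 2 (isobaric): W = PΔV = (582.7 kPa)(26.9 − 11.3 L) = 9090 J.
W_total = 3780 + 9090 = 12870 J.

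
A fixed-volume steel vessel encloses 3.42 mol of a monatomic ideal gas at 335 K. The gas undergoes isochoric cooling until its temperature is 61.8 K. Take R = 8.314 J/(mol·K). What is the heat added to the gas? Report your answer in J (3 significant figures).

Q ≈ -11700 J

Constant volume ⇒ W = 0, so Q = ΔU = nCᵥΔT with Cᵥ = 3R/2 = 12.47 J/(mol·K).
ΔU = (3.42)(12.47)(61.8 − 335) = -11652 J.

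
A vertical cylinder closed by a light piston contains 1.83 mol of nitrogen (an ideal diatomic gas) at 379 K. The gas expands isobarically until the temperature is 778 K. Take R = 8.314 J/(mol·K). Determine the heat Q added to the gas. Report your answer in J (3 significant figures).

Q ≈ 21200 J

Isobaric: W = nRΔT = (1.83)(8.314)(399) = 6071 J.
ΔU = nCᵥΔT with Cᵥ = 5R/2: ΔU = (1.83)(20.79)(399) = 15177 J.
Q = ΔU + W = 15177 + 6071 = 21247 J.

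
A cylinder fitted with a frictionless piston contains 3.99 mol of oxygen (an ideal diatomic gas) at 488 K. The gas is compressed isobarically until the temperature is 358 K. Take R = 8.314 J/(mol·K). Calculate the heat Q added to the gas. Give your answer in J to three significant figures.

Isobaric: W = nRΔT = (3.99)(8.314)(-130) = -4312 J.
ΔU = nCᵥΔT with Cᵥ = 5R/2: ΔU = (3.99)(20.79)(-130) = -10781 J.
Q = ΔU + W = -10781 − 4312 = -15094 J.

Q ≈ -15100 J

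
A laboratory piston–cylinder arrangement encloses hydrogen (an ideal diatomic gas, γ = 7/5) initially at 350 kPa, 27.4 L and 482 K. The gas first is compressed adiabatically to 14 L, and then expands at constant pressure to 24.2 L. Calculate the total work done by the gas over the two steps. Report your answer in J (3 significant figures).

Step 1 (adiabatic): W = (P₁V₁ − P₂V₂)/(γ−1) = (9590 − 12545)/0.4 = -7387 J.
After step 1: P = 896.1 kPa, V = 14 L, T = 630.5 K.
Step 2 (isobaric): W = PΔV = (896.1 kPa)(24.2 − 14 L) = 9140 J.
W_total = -7387 + 9140 = 1753 J.

W_total ≈ 1750 J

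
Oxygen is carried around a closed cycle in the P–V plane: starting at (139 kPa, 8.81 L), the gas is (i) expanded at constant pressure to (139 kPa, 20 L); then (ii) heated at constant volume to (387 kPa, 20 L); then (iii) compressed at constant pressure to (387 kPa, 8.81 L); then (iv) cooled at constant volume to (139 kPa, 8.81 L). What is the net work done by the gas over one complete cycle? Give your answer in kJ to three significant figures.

W_net ≈ -2.78 kJ

Constant-volume legs do no work.
W(i) = (139)(20 − 8.81) = 1555 J; W(iii) = (387)(8.81 − 20) = -4331 J.
W_net = 1555 − 4331 = -2775 J (the counter-clockwise enclosed area).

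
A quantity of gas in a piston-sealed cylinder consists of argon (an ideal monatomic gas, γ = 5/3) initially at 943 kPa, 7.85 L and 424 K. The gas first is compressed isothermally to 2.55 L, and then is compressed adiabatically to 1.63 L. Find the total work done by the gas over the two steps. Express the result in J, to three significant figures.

W_total ≈ -12200 J

Step 1 (isothermal): W = P₁V₁ ln(V₂/V₁) = (7403) ln(2.55/7.85) = -8324 J.
After step 1: P = 2903 kPa, V = 2.55 L, T = 424 K.
Step 2 (adiabatic): W = (P₁V₁ − P₂V₂)/(γ−1) = (7403 − 9976)/0.667 = -3860 J.
W_total = -8324 − 3860 = -12184 J.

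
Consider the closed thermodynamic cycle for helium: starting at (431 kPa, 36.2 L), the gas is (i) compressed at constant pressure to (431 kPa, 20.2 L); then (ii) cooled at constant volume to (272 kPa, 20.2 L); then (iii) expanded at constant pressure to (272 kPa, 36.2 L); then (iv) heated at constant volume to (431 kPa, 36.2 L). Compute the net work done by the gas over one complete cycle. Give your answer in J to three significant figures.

Constant-volume legs do no work.
W(i) = (431)(20.2 − 36.2) = -6896 J; W(iii) = (272)(36.2 − 20.2) = 4352 J.
W_net = -6896 + 4352 = -2544 J (the counter-clockwise enclosed area).

W_net ≈ -2540 J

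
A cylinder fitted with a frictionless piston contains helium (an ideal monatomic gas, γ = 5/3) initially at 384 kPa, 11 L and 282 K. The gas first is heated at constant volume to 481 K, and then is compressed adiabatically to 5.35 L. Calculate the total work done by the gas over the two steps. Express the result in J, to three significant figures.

Step 1 (isochoric): W = 0 (constant volume).
After step 1: P = 655 kPa (V unchanged).
Step 2 (adiabatic): W = (P₁V₁ − P₂V₂)/(γ−1) = (7205 − 11650)/0.667 = -6667 J.
W_total = 0 − 6667 = -6667 J.

W_total ≈ -6670 J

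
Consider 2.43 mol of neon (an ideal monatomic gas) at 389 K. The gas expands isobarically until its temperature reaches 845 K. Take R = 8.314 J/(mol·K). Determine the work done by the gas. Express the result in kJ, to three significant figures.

W ≈ 9.21 kJ

Isobaric: W = P ΔV = nR ΔT.
W = (2.43)(8.314)(845 − 389) = 9213 J.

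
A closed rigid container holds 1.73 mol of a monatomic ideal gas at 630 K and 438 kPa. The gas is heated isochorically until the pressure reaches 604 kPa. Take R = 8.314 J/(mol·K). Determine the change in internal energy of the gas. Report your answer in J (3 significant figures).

ΔU ≈ 5150 J

Constant volume ⇒ W = 0, so Q = ΔU = nCᵥΔT with Cᵥ = 3R/2 = 12.47 J/(mol·K).
At constant V, T₂/T₁ = P₂/P₁ ⇒ ΔT = T₁(P₂/P₁ − 1) = 630·(604/438 − 1) = 238.8 K.
ΔU = (1.73)(12.47)(238.8) = 5151 J.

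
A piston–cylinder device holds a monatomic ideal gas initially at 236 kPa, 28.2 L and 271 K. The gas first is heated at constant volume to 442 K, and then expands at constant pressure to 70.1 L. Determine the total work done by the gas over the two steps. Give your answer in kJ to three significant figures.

Step 1 (isochoric): W = 0 (constant volume).
After step 1: P = 384.9 kPa (V unchanged).
Step 2 (isobaric): W = PΔV = (384.9 kPa)(70.1 − 28.2 L) = 16128 J.
W_total = 0 + 16128 = 16128 J.

W_total ≈ 16.1 kJ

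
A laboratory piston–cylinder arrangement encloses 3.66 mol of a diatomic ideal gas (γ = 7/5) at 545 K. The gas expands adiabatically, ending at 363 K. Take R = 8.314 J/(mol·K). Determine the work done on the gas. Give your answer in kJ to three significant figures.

W ≈ -13.8 kJ

Adiabatic ⇒ Q = 0, so W_by = −ΔU = nCᵥ(T₁ − T₂).
Cᵥ = 5R/2 = 20.79 J/(mol·K).
W = (3.66)(20.79)(545 − 363) = 13845 J.
Work on gas = −W_by = -13845 J.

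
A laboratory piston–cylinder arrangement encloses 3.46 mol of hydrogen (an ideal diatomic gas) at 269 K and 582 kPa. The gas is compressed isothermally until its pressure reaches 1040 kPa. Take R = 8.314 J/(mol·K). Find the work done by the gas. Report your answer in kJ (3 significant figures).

Isothermal process: W = nRT ln(V₂/V₁) = nRT ln(P₁/P₂).
W = (3.46)(8.314)(269) × ln(582/1040)
  = 7738 × ln(0.5596) = 7738 × -0.5805
W_by_gas = -4492 J.

W ≈ -4.49 kJ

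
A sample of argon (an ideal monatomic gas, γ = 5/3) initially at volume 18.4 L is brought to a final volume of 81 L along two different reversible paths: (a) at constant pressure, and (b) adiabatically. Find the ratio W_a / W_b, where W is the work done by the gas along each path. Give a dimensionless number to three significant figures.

Path (a) isobaric: W = P₁(V₂ − V₁) → W_a/(P₁V₁) = 3.402.
Path (b) adiabatic: W = P₁V₁(1 − (V₁/V₂)^(γ−1))/(γ−1) → W_b/(P₁V₁) = 0.9416.
W_a / W_b = 3.402 / 0.9416 = 3.613.

W_a / W_b ≈ 3.61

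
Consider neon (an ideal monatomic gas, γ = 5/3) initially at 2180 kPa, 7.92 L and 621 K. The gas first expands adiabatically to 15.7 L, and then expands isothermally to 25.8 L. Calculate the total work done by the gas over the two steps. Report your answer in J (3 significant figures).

Step 1 (adiabatic): W = (P₁V₁ − P₂V₂)/(γ−1) = (17266 − 10941)/0.667 = 9487 J.
After step 1: P = 696.9 kPa, V = 15.7 L, T = 393.5 K.
Step 2 (isothermal): W = P₁V₁ ln(V₂/V₁) = (10941) ln(25.8/15.7) = 5435 J.
W_total = 9487 + 5435 = 14921 J.

W_total ≈ 14900 J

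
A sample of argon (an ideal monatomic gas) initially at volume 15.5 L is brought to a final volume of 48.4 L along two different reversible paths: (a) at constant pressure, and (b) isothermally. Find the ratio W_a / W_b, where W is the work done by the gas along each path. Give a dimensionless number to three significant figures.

Path (a) isobaric: W = P₁(V₂ − V₁) → W_a/(P₁V₁) = 2.123.
Path (b) isothermal: W = P₁V₁ ln(V₂/V₁) → W_b/(P₁V₁) = 1.139.
W_a / W_b = 2.123 / 1.139 = 1.864.

W_a / W_b ≈ 1.86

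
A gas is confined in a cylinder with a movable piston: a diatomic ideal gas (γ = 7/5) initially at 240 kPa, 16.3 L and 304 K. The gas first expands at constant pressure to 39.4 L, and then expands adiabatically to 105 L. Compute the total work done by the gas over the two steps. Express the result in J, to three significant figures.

W_total ≈ 13200 J

Step 1 (isobaric): W = PΔV = (240 kPa)(39.4 − 16.3 L) = 5544 J.
After step 1: P = 240 kPa, V = 39.4 L, T = 734.8 K.
Step 2 (adiabatic): W = (P₁V₁ − P₂V₂)/(γ−1) = (9456 − 6389)/0.4 = 7668 J.
W_total = 5544 + 7668 = 13212 J.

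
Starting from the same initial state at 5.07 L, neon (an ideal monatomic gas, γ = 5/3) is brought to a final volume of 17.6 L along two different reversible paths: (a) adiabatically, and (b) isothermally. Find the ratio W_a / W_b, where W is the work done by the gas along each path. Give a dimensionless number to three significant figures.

W_a / W_b ≈ 0.680

Path (a) adiabatic: W = P₁V₁(1 − (V₁/V₂)^(γ−1))/(γ−1) → W_a/(P₁V₁) = 0.8457.
Path (b) isothermal: W = P₁V₁ ln(V₂/V₁) → W_b/(P₁V₁) = 1.245.
W_a / W_b = 0.8457 / 1.245 = 0.6795.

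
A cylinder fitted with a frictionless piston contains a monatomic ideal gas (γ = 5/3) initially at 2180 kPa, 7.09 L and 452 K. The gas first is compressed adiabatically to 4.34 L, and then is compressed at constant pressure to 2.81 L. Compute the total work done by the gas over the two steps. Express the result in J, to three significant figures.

Step 1 (adiabatic): W = (P₁V₁ − P₂V₂)/(γ−1) = (15456 − 21439)/0.667 = -8974 J.
After step 1: P = 4940 kPa, V = 4.34 L, T = 627 K.
Step 2 (isobaric): W = PΔV = (4940 kPa)(2.81 − 4.34 L) = -7558 J.
W_total = -8974 − 7558 = -16532 J.

W_total ≈ -16500 J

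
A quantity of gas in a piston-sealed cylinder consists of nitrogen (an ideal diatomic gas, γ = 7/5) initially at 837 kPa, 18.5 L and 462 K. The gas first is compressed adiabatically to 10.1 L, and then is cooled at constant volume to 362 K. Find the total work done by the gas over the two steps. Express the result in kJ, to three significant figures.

Step 1 (adiabatic): W = (P₁V₁ − P₂V₂)/(γ−1) = (15484 − 19726)/0.4 = -10604 J.
Step 2 (isochoric): W = 0 (constant volume).
W_total = -10604 + 0 = -10604 J.

W_total ≈ -10.6 kJ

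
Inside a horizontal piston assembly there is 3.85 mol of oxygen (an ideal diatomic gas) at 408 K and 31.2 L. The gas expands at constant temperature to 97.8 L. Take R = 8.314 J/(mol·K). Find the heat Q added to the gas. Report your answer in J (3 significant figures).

Isothermal ⇒ ΔU = 0, so Q = W = nRT ln(V₂/V₁).
Q = (3.85)(8.314)(408) ln(97.8/31.2) = 13060 × 1.143 = 14921 J.

Q ≈ 14900 J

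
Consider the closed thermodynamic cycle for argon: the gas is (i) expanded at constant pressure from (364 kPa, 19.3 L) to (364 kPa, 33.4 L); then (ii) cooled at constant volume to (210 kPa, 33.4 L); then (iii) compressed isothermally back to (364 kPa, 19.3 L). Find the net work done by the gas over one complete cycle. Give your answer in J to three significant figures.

W_net ≈ 1290 J

Leg (i): W = PΔV = (364)(33.4 − 19.3) = 5132 J.
Leg (ii): W = 0.
Leg (iii): W = PᵢVᵢ ln(V_f/Vᵢ) = (7014) ln(19.3/33.4) = -3847 J.
W_net = 5132 − 3847 = 1286 J.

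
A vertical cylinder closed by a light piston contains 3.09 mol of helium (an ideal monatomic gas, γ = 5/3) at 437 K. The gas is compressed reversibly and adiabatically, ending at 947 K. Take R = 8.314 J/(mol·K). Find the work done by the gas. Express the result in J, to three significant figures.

Adiabatic ⇒ Q = 0, so W_by = −ΔU = nCᵥ(T₁ − T₂).
Cᵥ = 3R/2 = 12.47 J/(mol·K).
W = (3.09)(12.47)(437 − 947) = -19653 J.

W ≈ -19700 J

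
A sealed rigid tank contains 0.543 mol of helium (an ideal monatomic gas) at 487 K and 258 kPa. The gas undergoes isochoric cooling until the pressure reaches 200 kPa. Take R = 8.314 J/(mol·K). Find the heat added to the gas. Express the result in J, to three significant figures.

Constant volume ⇒ W = 0, so Q = ΔU = nCᵥΔT with Cᵥ = 3R/2 = 12.47 J/(mol·K).
At constant V, T₂/T₁ = P₂/P₁ ⇒ ΔT = T₁(P₂/P₁ − 1) = 487·(200/258 − 1) = -109.5 K.
ΔU = (0.543)(12.47)(-109.5) = -741.4 J.

Q ≈ -741 J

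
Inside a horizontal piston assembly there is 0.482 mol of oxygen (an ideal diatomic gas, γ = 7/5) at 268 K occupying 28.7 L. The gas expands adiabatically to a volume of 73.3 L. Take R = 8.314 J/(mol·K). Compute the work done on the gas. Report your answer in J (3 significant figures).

Adiabatic: TV^(γ−1) = const with γ = 7/5.
T₂ = T₁ (V₁/V₂)^(γ−1) = 268 × (28.7/73.3)^0.4 = 268 × 0.6872 = 184.2 K.
W_by = nCᵥ(T₁ − T₂) = (0.482)(20.79)(268 − 184.2) = 839.7 J.
Work on gas = −W_by = -839.7 J.

W ≈ -840 J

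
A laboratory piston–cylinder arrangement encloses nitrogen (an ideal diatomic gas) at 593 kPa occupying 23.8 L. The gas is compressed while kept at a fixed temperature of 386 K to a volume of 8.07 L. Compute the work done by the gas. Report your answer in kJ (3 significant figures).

Isothermal: W = nRT ln(V₂/V₁) = P₁V₁ ln(V₂/V₁).
P₁V₁ = (593 kPa)(23.8 L) = 14113 J.
W = 14113 × ln(8.07/23.8) = 14113 × -1.082
W_by_gas = -15264 J.

W ≈ -15.3 kJ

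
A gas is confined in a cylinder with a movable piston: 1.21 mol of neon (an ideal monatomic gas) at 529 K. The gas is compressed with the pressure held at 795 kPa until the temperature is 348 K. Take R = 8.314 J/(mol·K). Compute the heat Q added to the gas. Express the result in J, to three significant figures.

Q ≈ -4550 J

Isobaric: W = nRΔT = (1.21)(8.314)(-181) = -1821 J.
ΔU = nCᵥΔT with Cᵥ = 3R/2: ΔU = (1.21)(12.47)(-181) = -2731 J.
Q = ΔU + W = -2731 − 1821 = -4552 J.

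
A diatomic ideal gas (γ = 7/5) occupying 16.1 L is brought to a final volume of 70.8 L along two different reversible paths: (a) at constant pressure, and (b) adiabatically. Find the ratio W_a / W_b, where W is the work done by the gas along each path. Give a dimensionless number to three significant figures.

Path (a) isobaric: W = P₁(V₂ − V₁) → W_a/(P₁V₁) = 3.398.
Path (b) adiabatic: W = P₁V₁(1 − (V₁/V₂)^(γ−1))/(γ−1) → W_b/(P₁V₁) = 1.118.
W_a / W_b = 3.398 / 1.118 = 3.04.

W_a / W_b ≈ 3.04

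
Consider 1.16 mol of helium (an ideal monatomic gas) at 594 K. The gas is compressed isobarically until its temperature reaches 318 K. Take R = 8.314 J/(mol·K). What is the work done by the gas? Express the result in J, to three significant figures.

W ≈ -2660 J

Isobaric: W = P ΔV = nR ΔT.
W = (1.16)(8.314)(318 − 594) = -2662 J.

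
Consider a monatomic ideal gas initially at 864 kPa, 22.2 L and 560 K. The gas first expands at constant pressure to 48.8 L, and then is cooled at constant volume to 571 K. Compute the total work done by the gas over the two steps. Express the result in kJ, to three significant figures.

W_total ≈ 23.0 kJ

Step 1 (isobaric): W = PΔV = (864 kPa)(48.8 − 22.2 L) = 22982 J.
Step 2 (isochoric): W = 0 (constant volume).
W_total = 22982 + 0 = 22982 J.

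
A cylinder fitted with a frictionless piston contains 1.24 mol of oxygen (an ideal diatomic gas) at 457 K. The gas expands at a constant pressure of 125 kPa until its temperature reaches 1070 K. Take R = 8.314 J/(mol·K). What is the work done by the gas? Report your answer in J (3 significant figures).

Isobaric: W = P ΔV = nR ΔT.
W = (1.24)(8.314)(1070 − 457) = 6320 J.

W ≈ 6320 J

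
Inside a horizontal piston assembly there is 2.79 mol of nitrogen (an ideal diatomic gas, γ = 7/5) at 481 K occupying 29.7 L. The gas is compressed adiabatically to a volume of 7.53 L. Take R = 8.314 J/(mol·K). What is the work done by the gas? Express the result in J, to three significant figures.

Adiabatic: TV^(γ−1) = const with γ = 7/5.
T₂ = T₁ (V₁/V₂)^(γ−1) = 481 × (29.7/7.53)^0.4 = 481 × 1.731 = 832.8 K.
W_by = nCᵥ(T₁ − T₂) = (2.79)(20.79)(481 − 832.8) = -20400 J.

W ≈ -20400 J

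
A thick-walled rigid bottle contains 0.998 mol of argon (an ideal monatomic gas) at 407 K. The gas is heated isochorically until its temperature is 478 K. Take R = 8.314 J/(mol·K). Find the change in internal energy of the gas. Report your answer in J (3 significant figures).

Constant volume ⇒ W = 0, so Q = ΔU = nCᵥΔT with Cᵥ = 3R/2 = 12.47 J/(mol·K).
ΔU = (0.998)(12.47)(478 − 407) = 883.7 J.

ΔU ≈ 884 J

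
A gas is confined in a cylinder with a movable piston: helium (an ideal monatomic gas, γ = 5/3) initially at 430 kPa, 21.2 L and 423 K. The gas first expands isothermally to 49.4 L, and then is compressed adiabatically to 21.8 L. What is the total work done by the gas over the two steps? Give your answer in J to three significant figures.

W_total ≈ -2210 J

Step 1 (isothermal): W = P₁V₁ ln(V₂/V₁) = (9116) ln(49.4/21.2) = 7712 J.
After step 1: P = 184.5 kPa, V = 49.4 L, T = 423 K.
Step 2 (adiabatic): W = (P₁V₁ − P₂V₂)/(γ−1) = (9116 − 15727)/0.667 = -9917 J.
W_total = 7712 − 9917 = -2205 J.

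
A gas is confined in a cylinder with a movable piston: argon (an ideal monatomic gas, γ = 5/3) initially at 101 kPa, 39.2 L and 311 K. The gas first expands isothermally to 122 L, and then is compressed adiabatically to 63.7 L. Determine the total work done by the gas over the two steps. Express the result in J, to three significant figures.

Step 1 (isothermal): W = P₁V₁ ln(V₂/V₁) = (3959) ln(122/39.2) = 4495 J.
After step 1: P = 32.45 kPa, V = 122 L, T = 311 K.
Step 2 (adiabatic): W = (P₁V₁ − P₂V₂)/(γ−1) = (3959 − 6106)/0.667 = -3220 J.
W_total = 4495 − 3220 = 1275 J.

W_total ≈ 1270 J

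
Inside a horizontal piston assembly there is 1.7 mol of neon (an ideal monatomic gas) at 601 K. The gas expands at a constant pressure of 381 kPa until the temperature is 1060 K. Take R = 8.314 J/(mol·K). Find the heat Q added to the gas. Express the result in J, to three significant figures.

Q ≈ 16200 J

Isobaric: W = nRΔT = (1.7)(8.314)(459) = 6487 J.
ΔU = nCᵥΔT with Cᵥ = 3R/2: ΔU = (1.7)(12.47)(459) = 9731 J.
Q = ΔU + W = 9731 + 6487 = 16219 J.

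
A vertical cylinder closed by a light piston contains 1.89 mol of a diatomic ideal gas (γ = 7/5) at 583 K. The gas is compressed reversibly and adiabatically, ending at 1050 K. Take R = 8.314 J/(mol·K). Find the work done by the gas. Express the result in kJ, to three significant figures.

Adiabatic ⇒ Q = 0, so W_by = −ΔU = nCᵥ(T₁ − T₂).
Cᵥ = 5R/2 = 20.79 J/(mol·K).
W = (1.89)(20.79)(583 − 1050) = -18345 J.

W ≈ -18.3 kJ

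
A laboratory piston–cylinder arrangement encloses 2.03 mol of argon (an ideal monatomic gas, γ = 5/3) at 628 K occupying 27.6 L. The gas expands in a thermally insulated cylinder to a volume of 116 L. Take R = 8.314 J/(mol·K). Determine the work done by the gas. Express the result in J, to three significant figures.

Adiabatic: TV^(γ−1) = const with γ = 5/3.
T₂ = T₁ (V₁/V₂)^(γ−1) = 628 × (27.6/116)^0.667 = 628 × 0.384 = 241.1 K.
W_by = nCᵥ(T₁ − T₂) = (2.03)(12.47)(628 − 241.1) = 9794 J.

W ≈ 9790 J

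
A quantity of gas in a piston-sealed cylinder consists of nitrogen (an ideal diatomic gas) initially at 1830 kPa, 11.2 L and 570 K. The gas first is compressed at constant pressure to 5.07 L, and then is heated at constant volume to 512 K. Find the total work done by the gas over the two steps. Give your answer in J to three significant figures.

Step 1 (isobaric): W = PΔV = (1830 kPa)(5.07 − 11.2 L) = -11218 J.
Step 2 (isochoric): W = 0 (constant volume).
W_total = -11218 + 0 = -11218 J.

W_total ≈ -11200 J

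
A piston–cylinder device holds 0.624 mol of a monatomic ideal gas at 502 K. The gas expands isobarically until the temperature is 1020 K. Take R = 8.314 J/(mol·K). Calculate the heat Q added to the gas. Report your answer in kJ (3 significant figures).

Isobaric: W = nRΔT = (0.624)(8.314)(518) = 2687 J.
ΔU = nCᵥΔT with Cᵥ = 3R/2: ΔU = (0.624)(12.47)(518) = 4031 J.
Q = ΔU + W = 4031 + 2687 = 6718 J.

Q ≈ 6.72 kJ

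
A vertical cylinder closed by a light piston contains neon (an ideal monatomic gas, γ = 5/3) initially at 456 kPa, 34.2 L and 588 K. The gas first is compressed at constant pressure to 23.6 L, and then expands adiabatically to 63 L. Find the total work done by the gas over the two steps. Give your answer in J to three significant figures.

W_total ≈ 2920 J

Step 1 (isobaric): W = PΔV = (456 kPa)(23.6 − 34.2 L) = -4834 J.
After step 1: P = 456 kPa, V = 23.6 L, T = 405.8 K.
Step 2 (adiabatic): W = (P₁V₁ − P₂V₂)/(γ−1) = (10762 − 5592)/0.667 = 7754 J.
W_total = -4834 + 7754 = 2920 J.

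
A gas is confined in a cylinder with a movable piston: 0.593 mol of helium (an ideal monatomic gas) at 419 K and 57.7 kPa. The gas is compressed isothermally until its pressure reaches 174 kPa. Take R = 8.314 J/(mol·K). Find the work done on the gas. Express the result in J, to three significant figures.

Isothermal process: W = nRT ln(V₂/V₁) = nRT ln(P₁/P₂).
W = (0.593)(8.314)(419) × ln(57.7/174)
  = 2066 × ln(0.3316) = 2066 × -1.104
W_by_gas = -2280 J; work on gas = −W_by = 2280 J.

W ≈ 2280 J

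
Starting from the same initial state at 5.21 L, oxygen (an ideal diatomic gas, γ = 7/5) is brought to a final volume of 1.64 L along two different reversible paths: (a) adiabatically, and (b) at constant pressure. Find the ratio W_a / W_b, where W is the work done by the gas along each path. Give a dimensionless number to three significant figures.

Path (a) adiabatic: W = P₁V₁(1 − (V₁/V₂)^(γ−1))/(γ−1) → W_a/(P₁V₁) = -1.47.
Path (b) isobaric: W = P₁(V₂ − V₁) → W_b/(P₁V₁) = -0.6852.
W_a / W_b = -1.47 / -0.6852 = 2.145.

W_a / W_b ≈ 2.14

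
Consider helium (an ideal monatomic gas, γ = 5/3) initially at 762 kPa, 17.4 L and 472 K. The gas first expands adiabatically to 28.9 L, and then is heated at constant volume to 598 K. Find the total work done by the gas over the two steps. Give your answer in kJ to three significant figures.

W_total ≈ 5.71 kJ

Step 1 (adiabatic): W = (P₁V₁ − P₂V₂)/(γ−1) = (13259 − 9454)/0.667 = 5708 J.
Step 2 (isochoric): W = 0 (constant volume).
W_total = 5708 + 0 = 5708 J.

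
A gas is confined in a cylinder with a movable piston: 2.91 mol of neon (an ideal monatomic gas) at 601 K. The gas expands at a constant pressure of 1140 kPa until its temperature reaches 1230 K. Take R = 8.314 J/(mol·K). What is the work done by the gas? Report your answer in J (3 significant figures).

W ≈ 15200 J

Isobaric: W = P ΔV = nR ΔT.
W = (2.91)(8.314)(1230 − 601) = 15218 J.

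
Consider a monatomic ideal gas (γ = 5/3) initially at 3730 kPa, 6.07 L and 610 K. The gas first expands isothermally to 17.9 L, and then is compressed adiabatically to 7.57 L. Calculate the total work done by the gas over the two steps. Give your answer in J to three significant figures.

Step 1 (isothermal): W = P₁V₁ ln(V₂/V₁) = (22641) ln(17.9/6.07) = 24485 J.
After step 1: P = 1265 kPa, V = 17.9 L, T = 610 K.
Step 2 (adiabatic): W = (P₁V₁ − P₂V₂)/(γ−1) = (22641 − 40185)/0.667 = -26317 J.
W_total = 24485 − 26317 = -1832 J.

W_total ≈ -1830 J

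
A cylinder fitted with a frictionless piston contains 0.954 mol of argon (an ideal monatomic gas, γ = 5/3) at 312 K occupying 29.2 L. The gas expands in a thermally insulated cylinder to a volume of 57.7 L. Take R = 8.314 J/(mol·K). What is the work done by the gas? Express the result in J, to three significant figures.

Adiabatic: TV^(γ−1) = const with γ = 5/3.
T₂ = T₁ (V₁/V₂)^(γ−1) = 312 × (29.2/57.7)^0.667 = 312 × 0.635 = 198.1 K.
W_by = nCᵥ(T₁ − T₂) = (0.954)(12.47)(312 − 198.1) = 1355 J.

W ≈ 1350 J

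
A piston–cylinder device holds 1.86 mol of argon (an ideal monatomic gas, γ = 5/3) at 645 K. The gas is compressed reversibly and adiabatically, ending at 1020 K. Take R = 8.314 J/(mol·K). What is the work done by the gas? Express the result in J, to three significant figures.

Adiabatic ⇒ Q = 0, so W_by = −ΔU = nCᵥ(T₁ − T₂).
Cᵥ = 3R/2 = 12.47 J/(mol·K).
W = (1.86)(12.47)(645 − 1020) = -8699 J.

W ≈ -8700 J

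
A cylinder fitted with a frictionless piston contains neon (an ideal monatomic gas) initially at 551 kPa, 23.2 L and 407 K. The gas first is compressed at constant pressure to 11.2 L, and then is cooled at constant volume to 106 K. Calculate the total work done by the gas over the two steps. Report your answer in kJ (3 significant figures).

Step 1 (isobaric): W = PΔV = (551 kPa)(11.2 − 23.2 L) = -6612 J.
Step 2 (isochoric): W = 0 (constant volume).
W_total = -6612 + 0 = -6612 J.

W_total ≈ -6.61 kJ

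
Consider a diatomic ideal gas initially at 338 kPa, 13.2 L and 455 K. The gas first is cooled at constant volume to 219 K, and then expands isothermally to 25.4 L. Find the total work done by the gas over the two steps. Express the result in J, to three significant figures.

Step 1 (isochoric): W = 0 (constant volume).
After step 1: P = 162.7 kPa (V unchanged).
Step 2 (isothermal): W = P₁V₁ ln(V₂/V₁) = (2147) ln(25.4/13.2) = 1406 J.
W_total = 0 + 1406 = 1406 J.

W_total ≈ 1410 J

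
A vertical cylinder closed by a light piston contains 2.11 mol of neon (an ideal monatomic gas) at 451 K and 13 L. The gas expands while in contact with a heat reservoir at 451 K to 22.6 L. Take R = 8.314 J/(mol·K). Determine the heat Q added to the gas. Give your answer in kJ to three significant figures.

Q ≈ 4.38 kJ

Isothermal ⇒ ΔU = 0, so Q = W = nRT ln(V₂/V₁).
Q = (2.11)(8.314)(451) ln(22.6/13) = 7912 × 0.553 = 4375 J.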